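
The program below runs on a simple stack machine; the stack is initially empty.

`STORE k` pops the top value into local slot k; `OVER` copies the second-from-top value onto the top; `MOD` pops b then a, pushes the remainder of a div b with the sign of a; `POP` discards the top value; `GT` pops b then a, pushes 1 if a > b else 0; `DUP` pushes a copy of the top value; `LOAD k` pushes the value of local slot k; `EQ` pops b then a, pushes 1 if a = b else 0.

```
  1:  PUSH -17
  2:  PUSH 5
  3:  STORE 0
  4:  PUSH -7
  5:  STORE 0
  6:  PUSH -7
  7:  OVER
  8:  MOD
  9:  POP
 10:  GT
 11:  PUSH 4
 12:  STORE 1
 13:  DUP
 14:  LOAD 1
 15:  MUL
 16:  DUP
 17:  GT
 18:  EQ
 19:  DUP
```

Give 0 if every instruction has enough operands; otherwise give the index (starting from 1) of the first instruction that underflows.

10

PUSH -17 : -17
PUSH 5   : -17 5
STORE 0  : -17
PUSH -7  : -17 -7
STORE 0  : -17
PUSH -7  : -17 -7
OVER     : -17 -7 -17
MOD      : -17 -7
POP      : -17
GT  — needs 2 operands, stack has 1 → underflow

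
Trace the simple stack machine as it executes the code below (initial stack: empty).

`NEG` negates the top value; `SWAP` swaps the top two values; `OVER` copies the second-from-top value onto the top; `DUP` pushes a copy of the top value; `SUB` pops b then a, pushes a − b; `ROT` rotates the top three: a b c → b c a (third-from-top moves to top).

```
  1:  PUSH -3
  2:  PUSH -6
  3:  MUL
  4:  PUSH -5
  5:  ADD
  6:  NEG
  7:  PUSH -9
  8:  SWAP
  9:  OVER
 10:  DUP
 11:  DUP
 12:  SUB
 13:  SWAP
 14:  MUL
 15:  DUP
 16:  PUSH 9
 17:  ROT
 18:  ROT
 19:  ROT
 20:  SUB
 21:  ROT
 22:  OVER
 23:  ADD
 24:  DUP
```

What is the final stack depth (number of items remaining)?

5

PUSH -3 → -3
PUSH -6 → -3 -6
MUL     → 18
PUSH -5 → 18 -5
ADD     → 13
NEG     → -13
PUSH -9 → -13 -9
SWAP    → -9 -13
OVER    → -9 -13 -9
DUP     → -9 -13 -9 -9
DUP     → -9 -13 -9 -9 -9
SUB     → -9 -13 -9 0
SWAP    → -9 -13 0 -9
MUL     → -9 -13 0
DUP     → -9 -13 0 0
PUSH 9  → -9 -13 0 0 9
ROT     → -9 -13 0 9 0
ROT     → -9 -13 9 0 0
ROT     → -9 -13 0 0 9
SUB     → -9 -13 0 -9
ROT     → -9 0 -9 -13
OVER    → -9 0 -9 -13 -9
ADD     → -9 0 -9 -22
DUP     → -9 0 -9 -22 -22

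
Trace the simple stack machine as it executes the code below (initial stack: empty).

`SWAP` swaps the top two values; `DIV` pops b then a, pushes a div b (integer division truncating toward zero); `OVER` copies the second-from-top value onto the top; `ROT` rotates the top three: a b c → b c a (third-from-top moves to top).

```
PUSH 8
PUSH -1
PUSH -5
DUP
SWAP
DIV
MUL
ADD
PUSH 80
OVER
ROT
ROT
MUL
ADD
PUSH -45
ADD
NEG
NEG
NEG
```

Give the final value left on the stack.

-522

PUSH 8   : 8
PUSH -1  : 8 -1
PUSH -5  : 8 -1 -5
DUP      : 8 -1 -5 -5
SWAP     : 8 -1 -5 -5
DIV      : 8 -1 1
MUL      : 8 -1
ADD      : 7
PUSH 80  : 7 80
OVER     : 7 80 7
ROT      : 80 7 7
ROT      : 7 7 80
MUL      : 7 560
ADD      : 567
PUSH -45 : 567 -45
ADD      : 522
NEG      : -522
NEG      : 522
NEG      : -522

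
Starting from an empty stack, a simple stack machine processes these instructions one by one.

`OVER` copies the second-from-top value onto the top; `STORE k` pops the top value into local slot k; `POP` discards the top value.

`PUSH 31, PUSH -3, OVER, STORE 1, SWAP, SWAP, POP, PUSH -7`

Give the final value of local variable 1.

PUSH 31 : 31
PUSH -3 : 31 -3
OVER    : 31 -3 31
STORE 1 : 31 -3
SWAP    : -3 31
SWAP    : 31 -3
POP     : 31
PUSH -7 : 31 -7

31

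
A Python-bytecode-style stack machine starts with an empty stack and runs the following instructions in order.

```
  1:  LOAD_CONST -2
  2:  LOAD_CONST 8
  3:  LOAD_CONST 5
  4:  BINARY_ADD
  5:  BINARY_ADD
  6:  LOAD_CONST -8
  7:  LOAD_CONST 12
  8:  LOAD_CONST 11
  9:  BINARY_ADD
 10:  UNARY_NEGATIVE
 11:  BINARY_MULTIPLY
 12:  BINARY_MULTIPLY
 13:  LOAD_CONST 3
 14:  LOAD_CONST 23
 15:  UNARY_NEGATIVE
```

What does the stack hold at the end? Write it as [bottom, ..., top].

[2024, 3, -23]

LOAD_CONST -2   -> [-2]
LOAD_CONST 8    -> [-2, 8]
LOAD_CONST 5    -> [-2, 8, 5]
BINARY_ADD      -> [-2, 13]
BINARY_ADD      -> [11]
LOAD_CONST -8   -> [11, -8]
LOAD_CONST 12   -> [11, -8, 12]
LOAD_CONST 11   -> [11, -8, 12, 11]
BINARY_ADD      -> [11, -8, 23]
UNARY_NEGATIVE  -> [11, -8, -23]
BINARY_MULTIPLY -> [11, 184]
BINARY_MULTIPLY -> [2024]
LOAD_CONST 3    -> [2024, 3]
LOAD_CONST 23   -> [2024, 3, 23]
UNARY_NEGATIVE  -> [2024, 3, -23]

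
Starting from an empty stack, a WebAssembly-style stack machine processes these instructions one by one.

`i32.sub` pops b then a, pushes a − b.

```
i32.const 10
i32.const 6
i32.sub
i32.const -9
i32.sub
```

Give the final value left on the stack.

i32.const 10 : [10]
i32.const 6  : [10, 6]
i32.sub      : [4]
i32.const -9 : [4, -9]
i32.sub      : [13]

13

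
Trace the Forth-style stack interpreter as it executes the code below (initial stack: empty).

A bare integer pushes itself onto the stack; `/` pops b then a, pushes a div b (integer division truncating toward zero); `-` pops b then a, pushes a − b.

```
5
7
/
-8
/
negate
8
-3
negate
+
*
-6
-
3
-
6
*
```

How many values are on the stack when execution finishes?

1

5      : 5
7      : 5 7
/      : 0
-8     : 0 -8
/      : 0
negate : 0
8      : 0 8
-3     : 0 8 -3
negate : 0 8 3
+      : 0 11
*      : 0
-6     : 0 -6
-      : 6
3      : 6 3
-      : 3
6      : 3 6
*      : 18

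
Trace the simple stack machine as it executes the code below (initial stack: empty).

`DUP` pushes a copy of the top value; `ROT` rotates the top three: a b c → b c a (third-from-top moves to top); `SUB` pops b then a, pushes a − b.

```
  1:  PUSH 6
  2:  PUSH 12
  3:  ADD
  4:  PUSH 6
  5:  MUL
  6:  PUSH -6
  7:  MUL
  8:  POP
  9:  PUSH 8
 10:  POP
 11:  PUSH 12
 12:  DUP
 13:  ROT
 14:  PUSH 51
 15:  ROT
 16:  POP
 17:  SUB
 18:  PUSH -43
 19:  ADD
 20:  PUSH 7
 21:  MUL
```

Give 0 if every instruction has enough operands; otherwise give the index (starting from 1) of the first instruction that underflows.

13

PUSH 6   6
PUSH 12  6 12
ADD      18
PUSH 6   18 6
MUL      108
PUSH -6  108 -6
MUL      -648
POP      (empty)
PUSH 8   8
POP      (empty)
PUSH 12  12
DUP      12 12
ROT  — needs 3 operands, stack has 2 → underflow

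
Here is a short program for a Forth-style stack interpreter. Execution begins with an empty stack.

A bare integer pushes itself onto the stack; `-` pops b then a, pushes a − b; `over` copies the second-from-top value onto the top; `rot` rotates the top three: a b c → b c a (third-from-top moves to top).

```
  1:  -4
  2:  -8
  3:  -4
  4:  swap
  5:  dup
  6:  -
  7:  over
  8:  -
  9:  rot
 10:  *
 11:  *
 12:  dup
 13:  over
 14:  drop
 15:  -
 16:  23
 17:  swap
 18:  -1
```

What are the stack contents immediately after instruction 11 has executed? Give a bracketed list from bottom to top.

-4   : -4
-8   : -4 -8
-4   : -4 -8 -4
swap : -4 -4 -8
dup  : -4 -4 -8 -8
-    : -4 -4 0
over : -4 -4 0 -4
-    : -4 -4 4
rot  : -4 4 -4
*    : -4 -16
*    : 64

[64]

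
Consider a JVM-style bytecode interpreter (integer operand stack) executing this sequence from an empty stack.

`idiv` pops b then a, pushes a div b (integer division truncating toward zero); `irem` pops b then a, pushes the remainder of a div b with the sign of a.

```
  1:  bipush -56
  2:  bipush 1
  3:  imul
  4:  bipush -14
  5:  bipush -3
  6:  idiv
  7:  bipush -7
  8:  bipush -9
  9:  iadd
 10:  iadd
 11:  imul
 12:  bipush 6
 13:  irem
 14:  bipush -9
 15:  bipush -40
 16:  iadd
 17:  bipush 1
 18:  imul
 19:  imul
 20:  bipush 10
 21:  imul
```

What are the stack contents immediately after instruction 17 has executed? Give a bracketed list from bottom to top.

[0, -49, 1]

bipush -56 -> -56
bipush 1   -> -56 1
imul       -> -56
bipush -14 -> -56 -14
bipush -3  -> -56 -14 -3
idiv       -> -56 4
bipush -7  -> -56 4 -7
bipush -9  -> -56 4 -7 -9
iadd       -> -56 4 -16
iadd       -> -56 -12
imul       -> 672
bipush 6   -> 672 6
irem       -> 0
bipush -9  -> 0 -9
bipush -40 -> 0 -9 -40
iadd       -> 0 -49
bipush 1   -> 0 -49 1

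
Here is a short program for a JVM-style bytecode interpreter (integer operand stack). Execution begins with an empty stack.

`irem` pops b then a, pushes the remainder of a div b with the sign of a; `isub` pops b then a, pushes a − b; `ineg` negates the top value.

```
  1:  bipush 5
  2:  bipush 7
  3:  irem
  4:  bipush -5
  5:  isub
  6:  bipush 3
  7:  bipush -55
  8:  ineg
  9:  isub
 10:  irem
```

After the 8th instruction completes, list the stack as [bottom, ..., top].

bipush 5   : 5
bipush 7   : 5 7
irem       : 5
bipush -5  : 5 -5
isub       : 10
bipush 3   : 10 3
bipush -55 : 10 3 -55
ineg       : 10 3 55

[10, 3, 55]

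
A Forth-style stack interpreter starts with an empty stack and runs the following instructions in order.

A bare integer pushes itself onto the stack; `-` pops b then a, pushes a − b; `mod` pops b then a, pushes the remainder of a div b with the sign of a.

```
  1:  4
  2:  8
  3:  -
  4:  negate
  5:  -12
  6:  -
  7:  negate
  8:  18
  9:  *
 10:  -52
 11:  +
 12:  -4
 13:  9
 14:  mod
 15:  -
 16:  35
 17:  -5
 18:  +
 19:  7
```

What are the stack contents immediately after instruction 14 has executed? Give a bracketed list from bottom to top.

[-340, -4]

4      : [4]
8      : [4, 8]
-      : [-4]
negate : [4]
-12    : [4, -12]
-      : [16]
negate : [-16]
18     : [-16, 18]
*      : [-288]
-52    : [-288, -52]
+      : [-340]
-4     : [-340, -4]
9      : [-340, -4, 9]
mod    : [-340, -4]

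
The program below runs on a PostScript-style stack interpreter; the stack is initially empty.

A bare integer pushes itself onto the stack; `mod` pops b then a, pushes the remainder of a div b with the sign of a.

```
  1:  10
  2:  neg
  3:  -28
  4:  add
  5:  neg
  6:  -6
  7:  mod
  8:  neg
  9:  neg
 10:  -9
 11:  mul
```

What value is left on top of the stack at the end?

10  -> [10]
neg -> [-10]
-28 -> [-10, -28]
add -> [-38]
neg -> [38]
-6  -> [38, -6]
mod -> [2]
neg -> [-2]
neg -> [2]
-9  -> [2, -9]
mul -> [-18]

-18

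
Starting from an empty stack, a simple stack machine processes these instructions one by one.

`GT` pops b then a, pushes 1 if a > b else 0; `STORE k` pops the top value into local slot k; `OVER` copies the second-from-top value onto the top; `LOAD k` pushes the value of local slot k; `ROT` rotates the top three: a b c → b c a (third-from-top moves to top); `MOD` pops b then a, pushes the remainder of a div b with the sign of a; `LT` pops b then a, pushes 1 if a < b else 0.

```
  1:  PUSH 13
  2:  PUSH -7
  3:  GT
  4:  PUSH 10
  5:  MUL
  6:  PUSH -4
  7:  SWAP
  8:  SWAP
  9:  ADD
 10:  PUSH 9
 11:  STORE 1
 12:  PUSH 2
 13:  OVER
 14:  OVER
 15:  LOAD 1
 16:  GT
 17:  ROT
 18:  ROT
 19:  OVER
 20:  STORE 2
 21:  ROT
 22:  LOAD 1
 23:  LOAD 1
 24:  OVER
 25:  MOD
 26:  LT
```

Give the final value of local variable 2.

PUSH 13 → [13]
PUSH -7 → [13, -7]
GT      → [1]
PUSH 10 → [1, 10]
MUL     → [10]
PUSH -4 → [10, -4]
SWAP    → [-4, 10]
SWAP    → [10, -4]
ADD     → [6]
PUSH 9  → [6, 9]
STORE 1 → [6]
PUSH 2  → [6, 2]
OVER    → [6, 2, 6]
OVER    → [6, 2, 6, 2]
LOAD 1  → [6, 2, 6, 2, 9]
GT      → [6, 2, 6, 0]
ROT     → [6, 6, 0, 2]
ROT     → [6, 0, 2, 6]
OVER    → [6, 0, 2, 6, 2]
STORE 2 → [6, 0, 2, 6]
ROT     → [6, 2, 6, 0]
LOAD 1  → [6, 2, 6, 0, 9]
LOAD 1  → [6, 2, 6, 0, 9, 9]
OVER    → [6, 2, 6, 0, 9, 9, 9]
MOD     → [6, 2, 6, 0, 9, 0]
LT      → [6, 2, 6, 0, 0]

2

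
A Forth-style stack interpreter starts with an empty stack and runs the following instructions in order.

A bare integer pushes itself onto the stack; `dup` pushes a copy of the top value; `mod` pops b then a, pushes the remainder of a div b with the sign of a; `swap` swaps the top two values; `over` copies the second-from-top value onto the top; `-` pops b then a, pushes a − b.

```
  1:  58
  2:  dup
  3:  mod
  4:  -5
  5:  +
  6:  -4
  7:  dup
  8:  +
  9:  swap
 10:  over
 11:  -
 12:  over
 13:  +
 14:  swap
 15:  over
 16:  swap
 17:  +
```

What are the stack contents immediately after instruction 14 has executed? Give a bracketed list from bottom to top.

[-5, -8]

58    [58]
dup   [58, 58]
mod   [0]
-5    [0, -5]
+     [-5]
-4    [-5, -4]
dup   [-5, -4, -4]
+     [-5, -8]
swap  [-8, -5]
over  [-8, -5, -8]
-     [-8, 3]
over  [-8, 3, -8]
+     [-8, -5]
swap  [-5, -8]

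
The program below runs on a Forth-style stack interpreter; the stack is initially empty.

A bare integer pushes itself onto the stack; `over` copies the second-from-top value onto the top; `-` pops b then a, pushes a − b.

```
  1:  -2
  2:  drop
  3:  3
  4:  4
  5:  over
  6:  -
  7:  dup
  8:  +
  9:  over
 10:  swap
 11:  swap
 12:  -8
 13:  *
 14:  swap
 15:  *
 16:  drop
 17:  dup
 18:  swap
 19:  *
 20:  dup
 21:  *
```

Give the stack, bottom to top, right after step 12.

[3, 2, 3, -8]

-2   : -2
drop : (empty)
3    : 3
4    : 3 4
over : 3 4 3
-    : 3 1
dup  : 3 1 1
+    : 3 2
over : 3 2 3
swap : 3 3 2
swap : 3 2 3
-8   : 3 2 3 -8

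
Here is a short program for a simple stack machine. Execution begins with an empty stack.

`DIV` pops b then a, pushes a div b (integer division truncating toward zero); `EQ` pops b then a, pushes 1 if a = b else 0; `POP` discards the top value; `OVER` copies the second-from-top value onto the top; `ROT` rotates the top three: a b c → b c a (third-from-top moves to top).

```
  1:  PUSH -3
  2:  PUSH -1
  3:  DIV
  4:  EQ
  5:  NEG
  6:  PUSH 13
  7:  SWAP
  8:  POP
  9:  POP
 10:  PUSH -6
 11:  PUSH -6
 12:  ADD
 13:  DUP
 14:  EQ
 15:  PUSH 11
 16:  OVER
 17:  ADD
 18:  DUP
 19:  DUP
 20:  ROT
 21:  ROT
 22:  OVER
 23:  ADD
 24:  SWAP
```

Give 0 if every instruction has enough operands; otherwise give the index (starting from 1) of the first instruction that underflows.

4

PUSH -3 -> -3
PUSH -1 -> -3 -1
DIV     -> 3
EQ  — needs 2 operands, stack has 1 → underflow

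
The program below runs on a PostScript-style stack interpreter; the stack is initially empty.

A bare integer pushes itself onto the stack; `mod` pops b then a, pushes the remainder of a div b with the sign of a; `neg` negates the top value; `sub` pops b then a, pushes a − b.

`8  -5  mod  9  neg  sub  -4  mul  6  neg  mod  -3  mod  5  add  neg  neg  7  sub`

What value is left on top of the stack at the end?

-2

8   : [8]
-5  : [8, -5]
mod : [3]
9   : [3, 9]
neg : [3, -9]
sub : [12]
-4  : [12, -4]
mul : [-48]
6   : [-48, 6]
neg : [-48, -6]
mod : [0]
-3  : [0, -3]
mod : [0]
5   : [0, 5]
add : [5]
neg : [-5]
neg : [5]
7   : [5, 7]
sub : [-2]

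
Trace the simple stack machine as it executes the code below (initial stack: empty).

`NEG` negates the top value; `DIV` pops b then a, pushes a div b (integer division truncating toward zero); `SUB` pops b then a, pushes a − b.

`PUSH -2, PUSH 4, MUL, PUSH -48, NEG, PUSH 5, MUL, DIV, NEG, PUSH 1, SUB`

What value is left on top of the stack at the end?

PUSH -2  → -2
PUSH 4   → -2 4
MUL      → -8
PUSH -48 → -8 -48
NEG      → -8 48
PUSH 5   → -8 48 5
MUL      → -8 240
DIV      → 0
NEG      → 0
PUSH 1   → 0 1
SUB      → -1

-1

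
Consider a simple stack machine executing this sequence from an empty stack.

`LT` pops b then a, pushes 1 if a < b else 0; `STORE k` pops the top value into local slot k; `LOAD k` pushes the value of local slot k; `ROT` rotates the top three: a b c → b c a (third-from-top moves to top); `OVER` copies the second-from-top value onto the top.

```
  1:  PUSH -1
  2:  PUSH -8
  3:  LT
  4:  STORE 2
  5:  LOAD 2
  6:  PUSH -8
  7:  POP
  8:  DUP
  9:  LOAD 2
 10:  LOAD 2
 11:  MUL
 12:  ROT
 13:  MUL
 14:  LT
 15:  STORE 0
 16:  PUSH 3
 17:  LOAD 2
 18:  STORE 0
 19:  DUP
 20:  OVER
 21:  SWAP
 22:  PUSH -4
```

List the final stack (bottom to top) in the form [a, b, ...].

PUSH -1 → -1
PUSH -8 → -1 -8
LT      → 0
STORE 2 → (empty)
LOAD 2  → 0
PUSH -8 → 0 -8
POP     → 0
DUP     → 0 0
LOAD 2  → 0 0 0
LOAD 2  → 0 0 0 0
MUL     → 0 0 0
ROT     → 0 0 0
MUL     → 0 0
LT      → 0
STORE 0 → (empty)
PUSH 3  → 3
LOAD 2  → 3 0
STORE 0 → 3
DUP     → 3 3
OVER    → 3 3 3
SWAP    → 3 3 3
PUSH -4 → 3 3 3 -4

[3, 3, 3, -4]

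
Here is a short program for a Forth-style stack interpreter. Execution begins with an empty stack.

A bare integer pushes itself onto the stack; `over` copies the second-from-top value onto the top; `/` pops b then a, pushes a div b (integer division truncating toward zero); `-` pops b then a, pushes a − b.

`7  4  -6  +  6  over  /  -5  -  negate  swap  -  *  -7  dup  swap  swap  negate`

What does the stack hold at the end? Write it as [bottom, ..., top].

7       [7]
4       [7, 4]
-6      [7, 4, -6]
+       [7, -2]
6       [7, -2, 6]
over    [7, -2, 6, -2]
/       [7, -2, -3]
-5      [7, -2, -3, -5]
-       [7, -2, 2]
negate  [7, -2, -2]
swap    [7, -2, -2]
-       [7, 0]
*       [0]
-7      [0, -7]
dup     [0, -7, -7]
swap    [0, -7, -7]
swap    [0, -7, -7]
negate  [0, -7, 7]

[0, -7, 7]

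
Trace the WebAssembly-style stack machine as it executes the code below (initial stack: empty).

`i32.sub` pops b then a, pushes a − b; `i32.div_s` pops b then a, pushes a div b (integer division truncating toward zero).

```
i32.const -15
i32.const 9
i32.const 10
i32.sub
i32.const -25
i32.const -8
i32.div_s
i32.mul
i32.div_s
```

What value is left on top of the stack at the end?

i32.const -15 -> -15
i32.const 9   -> -15 9
i32.const 10  -> -15 9 10
i32.sub       -> -15 -1
i32.const -25 -> -15 -1 -25
i32.const -8  -> -15 -1 -25 -8
i32.div_s     -> -15 -1 3
i32.mul       -> -15 -3
i32.div_s     -> 5

5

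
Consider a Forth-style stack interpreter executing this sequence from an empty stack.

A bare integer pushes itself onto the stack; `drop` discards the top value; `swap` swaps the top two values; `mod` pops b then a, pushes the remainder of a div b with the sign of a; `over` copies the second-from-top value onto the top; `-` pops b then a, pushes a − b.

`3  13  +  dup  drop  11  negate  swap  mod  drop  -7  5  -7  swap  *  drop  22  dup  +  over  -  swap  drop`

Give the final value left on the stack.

3      -> 3
13     -> 3 13
+      -> 16
dup    -> 16 16
drop   -> 16
11     -> 16 11
negate -> 16 -11
swap   -> -11 16
mod    -> -11
drop   -> (empty)
-7     -> -7
5      -> -7 5
-7     -> -7 5 -7
swap   -> -7 -7 5
*      -> -7 -35
drop   -> -7
22     -> -7 22
dup    -> -7 22 22
+      -> -7 44
over   -> -7 44 -7
-      -> -7 51
swap   -> 51 -7
drop   -> 51

51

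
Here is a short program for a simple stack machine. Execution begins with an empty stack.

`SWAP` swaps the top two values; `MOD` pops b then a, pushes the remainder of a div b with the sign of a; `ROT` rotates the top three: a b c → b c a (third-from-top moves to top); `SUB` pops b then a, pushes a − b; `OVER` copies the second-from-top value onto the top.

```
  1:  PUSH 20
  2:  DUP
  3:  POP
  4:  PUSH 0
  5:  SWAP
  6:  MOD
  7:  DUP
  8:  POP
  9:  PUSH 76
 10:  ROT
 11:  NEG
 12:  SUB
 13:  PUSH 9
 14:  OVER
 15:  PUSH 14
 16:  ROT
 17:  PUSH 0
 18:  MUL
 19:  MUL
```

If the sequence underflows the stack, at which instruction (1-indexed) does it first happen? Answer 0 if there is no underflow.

PUSH 20 : [20]
DUP     : [20, 20]
POP     : [20]
PUSH 0  : [20, 0]
SWAP    : [0, 20]
MOD     : [0]
DUP     : [0, 0]
POP     : [0]
PUSH 76 : [0, 76]
ROT  — needs 3 operands, stack has 2 → underflow

10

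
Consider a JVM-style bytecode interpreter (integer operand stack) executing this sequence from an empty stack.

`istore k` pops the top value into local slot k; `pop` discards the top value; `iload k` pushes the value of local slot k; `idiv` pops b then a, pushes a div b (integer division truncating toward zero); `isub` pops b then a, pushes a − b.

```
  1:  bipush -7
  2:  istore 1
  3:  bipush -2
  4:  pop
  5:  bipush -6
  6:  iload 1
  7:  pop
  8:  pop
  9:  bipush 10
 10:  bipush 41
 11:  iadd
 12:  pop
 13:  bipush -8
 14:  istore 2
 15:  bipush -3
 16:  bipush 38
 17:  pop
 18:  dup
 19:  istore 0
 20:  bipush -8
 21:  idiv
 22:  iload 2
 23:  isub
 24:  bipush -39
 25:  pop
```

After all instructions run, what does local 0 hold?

-3

bipush -7   -7
istore 1    (empty)
bipush -2   -2
pop         (empty)
bipush -6   -6
iload 1     -6 -7
pop         -6
pop         (empty)
bipush 10   10
bipush 41   10 41
iadd        51
pop         (empty)
bipush -8   -8
istore 2    (empty)
bipush -3   -3
bipush 38   -3 38
pop         -3
dup         -3 -3
istore 0    -3
bipush -8   -3 -8
idiv        0
iload 2     0 -8
isub        8
bipush -39  8 -39
pop         8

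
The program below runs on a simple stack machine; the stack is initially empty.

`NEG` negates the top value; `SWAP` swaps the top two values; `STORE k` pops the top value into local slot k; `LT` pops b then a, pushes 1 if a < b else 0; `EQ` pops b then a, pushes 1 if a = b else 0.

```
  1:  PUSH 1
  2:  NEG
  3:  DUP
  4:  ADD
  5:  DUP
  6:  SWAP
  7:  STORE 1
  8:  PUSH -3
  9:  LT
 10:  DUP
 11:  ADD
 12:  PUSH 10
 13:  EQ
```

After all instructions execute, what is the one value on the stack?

0

PUSH 1  -> 1
NEG     -> -1
DUP     -> -1 -1
ADD     -> -2
DUP     -> -2 -2
SWAP    -> -2 -2
STORE 1 -> -2
PUSH -3 -> -2 -3
LT      -> 0
DUP     -> 0 0
ADD     -> 0
PUSH 10 -> 0 10
EQ      -> 0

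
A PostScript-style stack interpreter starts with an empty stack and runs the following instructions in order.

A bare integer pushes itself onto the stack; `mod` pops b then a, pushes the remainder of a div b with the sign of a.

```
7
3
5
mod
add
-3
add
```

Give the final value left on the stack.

7   → [7]
3   → [7, 3]
5   → [7, 3, 5]
mod → [7, 3]
add → [10]
-3  → [10, -3]
add → [7]

7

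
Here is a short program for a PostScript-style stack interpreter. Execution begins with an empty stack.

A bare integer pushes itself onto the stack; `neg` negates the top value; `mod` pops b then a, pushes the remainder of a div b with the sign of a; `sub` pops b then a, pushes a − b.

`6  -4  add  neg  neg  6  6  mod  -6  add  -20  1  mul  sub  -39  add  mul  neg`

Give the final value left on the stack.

50

6    [6]
-4   [6, -4]
add  [2]
neg  [-2]
neg  [2]
6    [2, 6]
6    [2, 6, 6]
mod  [2, 0]
-6   [2, 0, -6]
add  [2, -6]
-20  [2, -6, -20]
1    [2, -6, -20, 1]
mul  [2, -6, -20]
sub  [2, 14]
-39  [2, 14, -39]
add  [2, -25]
mul  [-50]
neg  [50]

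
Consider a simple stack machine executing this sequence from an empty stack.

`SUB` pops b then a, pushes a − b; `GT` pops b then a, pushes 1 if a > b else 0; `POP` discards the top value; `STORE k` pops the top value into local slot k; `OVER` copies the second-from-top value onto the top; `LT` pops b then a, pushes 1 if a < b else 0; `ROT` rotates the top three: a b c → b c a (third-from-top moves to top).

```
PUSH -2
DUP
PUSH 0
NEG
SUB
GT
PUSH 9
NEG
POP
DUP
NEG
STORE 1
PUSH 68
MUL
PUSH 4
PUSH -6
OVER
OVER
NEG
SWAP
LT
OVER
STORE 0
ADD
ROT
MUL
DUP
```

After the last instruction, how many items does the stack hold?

PUSH -2 → [-2]
DUP     → [-2, -2]
PUSH 0  → [-2, -2, 0]
NEG     → [-2, -2, 0]
SUB     → [-2, -2]
GT      → [0]
PUSH 9  → [0, 9]
NEG     → [0, -9]
POP     → [0]
DUP     → [0, 0]
NEG     → [0, 0]
STORE 1 → [0]
PUSH 68 → [0, 68]
MUL     → [0]
PUSH 4  → [0, 4]
PUSH -6 → [0, 4, -6]
OVER    → [0, 4, -6, 4]
OVER    → [0, 4, -6, 4, -6]
NEG     → [0, 4, -6, 4, 6]
SWAP    → [0, 4, -6, 6, 4]
LT      → [0, 4, -6, 0]
OVER    → [0, 4, -6, 0, -6]
STORE 0 → [0, 4, -6, 0]
ADD     → [0, 4, -6]
ROT     → [4, -6, 0]
MUL     → [4, 0]
DUP     → [4, 0, 0]

3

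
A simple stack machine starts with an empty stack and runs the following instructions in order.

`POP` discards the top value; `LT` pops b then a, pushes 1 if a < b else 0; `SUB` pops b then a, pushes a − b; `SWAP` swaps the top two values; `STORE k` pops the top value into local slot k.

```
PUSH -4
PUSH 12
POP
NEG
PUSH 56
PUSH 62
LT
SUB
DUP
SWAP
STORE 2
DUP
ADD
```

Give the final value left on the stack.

PUSH -4  [-4]
PUSH 12  [-4, 12]
POP      [-4]
NEG      [4]
PUSH 56  [4, 56]
PUSH 62  [4, 56, 62]
LT       [4, 1]
SUB      [3]
DUP      [3, 3]
SWAP     [3, 3]
STORE 2  [3]
DUP      [3, 3]
ADD      [6]

6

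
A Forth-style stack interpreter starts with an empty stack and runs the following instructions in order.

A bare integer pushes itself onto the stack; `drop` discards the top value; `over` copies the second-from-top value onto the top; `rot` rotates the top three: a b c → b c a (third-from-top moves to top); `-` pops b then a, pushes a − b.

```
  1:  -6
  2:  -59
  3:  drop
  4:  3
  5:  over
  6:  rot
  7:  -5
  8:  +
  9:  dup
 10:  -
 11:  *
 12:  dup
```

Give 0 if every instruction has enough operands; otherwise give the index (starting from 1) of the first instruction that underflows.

-6   -> -6
-59  -> -6 -59
drop -> -6
3    -> -6 3
over -> -6 3 -6
rot  -> 3 -6 -6
-5   -> 3 -6 -6 -5
+    -> 3 -6 -11
dup  -> 3 -6 -11 -11
-    -> 3 -6 0
*    -> 3 0
dup  -> 3 0 0

0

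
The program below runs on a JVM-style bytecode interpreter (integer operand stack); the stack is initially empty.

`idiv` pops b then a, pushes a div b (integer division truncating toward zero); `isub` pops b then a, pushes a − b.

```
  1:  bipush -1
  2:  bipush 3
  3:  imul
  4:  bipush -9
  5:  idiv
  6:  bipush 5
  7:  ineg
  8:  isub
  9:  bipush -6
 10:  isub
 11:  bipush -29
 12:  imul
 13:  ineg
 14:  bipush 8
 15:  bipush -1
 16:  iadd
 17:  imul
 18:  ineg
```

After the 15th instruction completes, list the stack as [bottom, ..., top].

bipush -1  : [-1]
bipush 3   : [-1, 3]
imul       : [-3]
bipush -9  : [-3, -9]
idiv       : [0]
bipush 5   : [0, 5]
ineg       : [0, -5]
isub       : [5]
bipush -6  : [5, -6]
isub       : [11]
bipush -29 : [11, -29]
imul       : [-319]
ineg       : [319]
bipush 8   : [319, 8]
bipush -1  : [319, 8, -1]

[319, 8, -1]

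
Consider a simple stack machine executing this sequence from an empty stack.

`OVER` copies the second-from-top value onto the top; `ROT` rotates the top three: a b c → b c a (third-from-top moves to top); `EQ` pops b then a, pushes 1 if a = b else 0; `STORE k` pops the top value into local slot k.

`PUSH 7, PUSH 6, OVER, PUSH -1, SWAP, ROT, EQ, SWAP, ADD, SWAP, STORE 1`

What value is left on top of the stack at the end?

PUSH 7  : 7
PUSH 6  : 7 6
OVER    : 7 6 7
PUSH -1 : 7 6 7 -1
SWAP    : 7 6 -1 7
ROT     : 7 -1 7 6
EQ      : 7 -1 0
SWAP    : 7 0 -1
ADD     : 7 -1
SWAP    : -1 7
STORE 1 : -1

-1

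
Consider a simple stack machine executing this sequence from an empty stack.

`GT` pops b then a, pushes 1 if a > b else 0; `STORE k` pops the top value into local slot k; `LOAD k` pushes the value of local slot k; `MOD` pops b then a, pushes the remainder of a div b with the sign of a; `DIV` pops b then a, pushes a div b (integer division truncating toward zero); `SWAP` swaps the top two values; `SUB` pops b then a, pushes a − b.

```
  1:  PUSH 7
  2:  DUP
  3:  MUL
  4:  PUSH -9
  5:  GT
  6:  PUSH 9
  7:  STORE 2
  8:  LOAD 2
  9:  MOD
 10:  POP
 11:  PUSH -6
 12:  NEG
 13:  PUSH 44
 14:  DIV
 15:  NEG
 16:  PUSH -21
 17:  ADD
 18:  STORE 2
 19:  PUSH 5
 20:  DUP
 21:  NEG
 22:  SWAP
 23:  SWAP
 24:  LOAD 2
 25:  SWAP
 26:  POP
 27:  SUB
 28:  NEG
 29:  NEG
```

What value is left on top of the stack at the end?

PUSH 7    [7]
DUP       [7, 7]
MUL       [49]
PUSH -9   [49, -9]
GT        [1]
PUSH 9    [1, 9]
STORE 2   [1]
LOAD 2    [1, 9]
MOD       [1]
POP       []
PUSH -6   [-6]
NEG       [6]
PUSH 44   [6, 44]
DIV       [0]
NEG       [0]
PUSH -21  [0, -21]
ADD       [-21]
STORE 2   []
PUSH 5    [5]
DUP       [5, 5]
NEG       [5, -5]
SWAP      [-5, 5]
SWAP      [5, -5]
LOAD 2    [5, -5, -21]
SWAP      [5, -21, -5]
POP       [5, -21]
SUB       [26]
NEG       [-26]
NEG       [26]

26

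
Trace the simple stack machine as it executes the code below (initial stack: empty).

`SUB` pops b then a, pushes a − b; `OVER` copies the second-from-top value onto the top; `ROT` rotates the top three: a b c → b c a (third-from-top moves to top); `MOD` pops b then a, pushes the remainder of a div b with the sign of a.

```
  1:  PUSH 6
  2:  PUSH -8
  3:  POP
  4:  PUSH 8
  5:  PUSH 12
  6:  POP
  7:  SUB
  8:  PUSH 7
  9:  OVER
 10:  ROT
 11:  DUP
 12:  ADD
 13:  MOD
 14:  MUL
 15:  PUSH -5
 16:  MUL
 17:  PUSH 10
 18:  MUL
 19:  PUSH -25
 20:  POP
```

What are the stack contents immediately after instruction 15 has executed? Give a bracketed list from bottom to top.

PUSH 6  -> [6]
PUSH -8 -> [6, -8]
POP     -> [6]
PUSH 8  -> [6, 8]
PUSH 12 -> [6, 8, 12]
POP     -> [6, 8]
SUB     -> [-2]
PUSH 7  -> [-2, 7]
OVER    -> [-2, 7, -2]
ROT     -> [7, -2, -2]
DUP     -> [7, -2, -2, -2]
ADD     -> [7, -2, -4]
MOD     -> [7, -2]
MUL     -> [-14]
PUSH -5 -> [-14, -5]

[-14, -5]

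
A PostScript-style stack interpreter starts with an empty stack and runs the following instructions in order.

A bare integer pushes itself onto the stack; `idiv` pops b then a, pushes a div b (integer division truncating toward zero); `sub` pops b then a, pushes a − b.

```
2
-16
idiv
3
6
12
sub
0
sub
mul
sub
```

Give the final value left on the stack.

2     2
-16   2 -16
idiv  0
3     0 3
6     0 3 6
12    0 3 6 12
sub   0 3 -6
0     0 3 -6 0
sub   0 3 -6
mul   0 -18
sub   18

18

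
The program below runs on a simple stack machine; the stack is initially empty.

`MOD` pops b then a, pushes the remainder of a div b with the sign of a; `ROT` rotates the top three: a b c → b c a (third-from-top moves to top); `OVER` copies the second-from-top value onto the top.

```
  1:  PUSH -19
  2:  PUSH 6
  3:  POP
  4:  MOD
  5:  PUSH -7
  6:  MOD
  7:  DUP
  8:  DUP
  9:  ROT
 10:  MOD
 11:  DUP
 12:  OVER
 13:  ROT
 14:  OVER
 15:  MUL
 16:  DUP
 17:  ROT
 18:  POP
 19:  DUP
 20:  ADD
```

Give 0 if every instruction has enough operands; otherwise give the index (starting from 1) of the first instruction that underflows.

PUSH -19  [-19]
PUSH 6    [-19, 6]
POP       [-19]
MOD  — needs 2 operands, stack has 1 → underflow

4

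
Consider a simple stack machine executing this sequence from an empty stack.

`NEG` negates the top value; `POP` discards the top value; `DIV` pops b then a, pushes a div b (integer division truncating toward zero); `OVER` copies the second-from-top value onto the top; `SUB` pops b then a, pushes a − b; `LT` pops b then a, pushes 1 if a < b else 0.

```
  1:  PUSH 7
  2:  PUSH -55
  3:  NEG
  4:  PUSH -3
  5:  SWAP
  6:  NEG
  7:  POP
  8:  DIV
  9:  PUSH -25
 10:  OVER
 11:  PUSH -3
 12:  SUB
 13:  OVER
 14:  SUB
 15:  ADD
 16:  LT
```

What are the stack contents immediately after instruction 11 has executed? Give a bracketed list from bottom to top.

PUSH 7   → 7
PUSH -55 → 7 -55
NEG      → 7 55
PUSH -3  → 7 55 -3
SWAP     → 7 -3 55
NEG      → 7 -3 -55
POP      → 7 -3
DIV      → -2
PUSH -25 → -2 -25
OVER     → -2 -25 -2
PUSH -3  → -2 -25 -2 -3

[-2, -25, -2, -3]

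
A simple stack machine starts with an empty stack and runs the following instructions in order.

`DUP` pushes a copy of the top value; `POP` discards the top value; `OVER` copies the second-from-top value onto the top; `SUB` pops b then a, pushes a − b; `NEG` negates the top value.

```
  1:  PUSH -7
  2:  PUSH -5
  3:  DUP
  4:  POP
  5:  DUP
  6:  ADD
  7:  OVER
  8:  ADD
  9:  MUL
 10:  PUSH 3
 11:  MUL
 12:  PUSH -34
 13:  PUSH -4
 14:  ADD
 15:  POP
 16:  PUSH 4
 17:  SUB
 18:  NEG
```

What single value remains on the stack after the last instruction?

-353

PUSH -7  : -7
PUSH -5  : -7 -5
DUP      : -7 -5 -5
POP      : -7 -5
DUP      : -7 -5 -5
ADD      : -7 -10
OVER     : -7 -10 -7
ADD      : -7 -17
MUL      : 119
PUSH 3   : 119 3
MUL      : 357
PUSH -34 : 357 -34
PUSH -4  : 357 -34 -4
ADD      : 357 -38
POP      : 357
PUSH 4   : 357 4
SUB      : 353
NEG      : -353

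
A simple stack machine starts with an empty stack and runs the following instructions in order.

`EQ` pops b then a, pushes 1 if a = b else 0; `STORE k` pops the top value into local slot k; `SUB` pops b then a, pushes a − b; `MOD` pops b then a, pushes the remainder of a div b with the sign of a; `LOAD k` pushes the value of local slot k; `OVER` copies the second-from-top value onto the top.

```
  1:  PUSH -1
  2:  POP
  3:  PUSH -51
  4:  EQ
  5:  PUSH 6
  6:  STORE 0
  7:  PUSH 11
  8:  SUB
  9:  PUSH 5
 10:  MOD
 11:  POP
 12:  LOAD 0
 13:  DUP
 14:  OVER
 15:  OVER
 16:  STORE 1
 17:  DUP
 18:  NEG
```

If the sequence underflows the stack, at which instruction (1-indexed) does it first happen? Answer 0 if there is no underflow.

PUSH -1  → -1
POP      → (empty)
PUSH -51 → -51
EQ  — needs 2 operands, stack has 1 → underflow

4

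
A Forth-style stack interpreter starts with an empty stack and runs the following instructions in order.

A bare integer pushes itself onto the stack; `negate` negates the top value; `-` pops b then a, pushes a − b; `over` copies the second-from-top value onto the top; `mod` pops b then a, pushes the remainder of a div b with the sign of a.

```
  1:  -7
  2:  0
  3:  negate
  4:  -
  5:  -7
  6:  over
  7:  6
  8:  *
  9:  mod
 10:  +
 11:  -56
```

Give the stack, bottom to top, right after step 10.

-7     : -7
0      : -7 0
negate : -7 0
-      : -7
-7     : -7 -7
over   : -7 -7 -7
6      : -7 -7 -7 6
*      : -7 -7 -42
mod    : -7 -7
+      : -14

[-14]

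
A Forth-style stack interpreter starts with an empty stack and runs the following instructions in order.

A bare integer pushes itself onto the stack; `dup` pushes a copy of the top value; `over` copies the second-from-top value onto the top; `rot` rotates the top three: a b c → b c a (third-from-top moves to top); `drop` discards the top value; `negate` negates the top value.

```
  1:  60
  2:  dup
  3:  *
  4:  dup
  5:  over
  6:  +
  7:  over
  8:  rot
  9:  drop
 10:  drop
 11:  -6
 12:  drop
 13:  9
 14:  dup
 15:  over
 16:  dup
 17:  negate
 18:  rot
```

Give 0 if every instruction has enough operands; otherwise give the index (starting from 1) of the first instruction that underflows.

60     : [60]
dup    : [60, 60]
*      : [3600]
dup    : [3600, 3600]
over   : [3600, 3600, 3600]
+      : [3600, 7200]
over   : [3600, 7200, 3600]
rot    : [7200, 3600, 3600]
drop   : [7200, 3600]
drop   : [7200]
-6     : [7200, -6]
drop   : [7200]
9      : [7200, 9]
dup    : [7200, 9, 9]
over   : [7200, 9, 9, 9]
dup    : [7200, 9, 9, 9, 9]
negate : [7200, 9, 9, 9, -9]
rot    : [7200, 9, 9, -9, 9]

0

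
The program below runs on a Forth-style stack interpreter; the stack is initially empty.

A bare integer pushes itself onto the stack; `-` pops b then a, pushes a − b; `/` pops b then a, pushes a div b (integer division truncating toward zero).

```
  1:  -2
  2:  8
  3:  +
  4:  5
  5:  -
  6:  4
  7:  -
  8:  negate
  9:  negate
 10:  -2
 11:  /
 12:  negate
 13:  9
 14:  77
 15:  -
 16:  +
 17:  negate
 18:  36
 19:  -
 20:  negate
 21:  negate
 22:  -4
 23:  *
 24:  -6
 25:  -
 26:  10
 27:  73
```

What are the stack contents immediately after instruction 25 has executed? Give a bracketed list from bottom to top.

-2      -2
8       -2 8
+       6
5       6 5
-       1
4       1 4
-       -3
negate  3
negate  -3
-2      -3 -2
/       1
negate  -1
9       -1 9
77      -1 9 77
-       -1 -68
+       -69
negate  69
36      69 36
-       33
negate  -33
negate  33
-4      33 -4
*       -132
-6      -132 -6
-       -126

[-126]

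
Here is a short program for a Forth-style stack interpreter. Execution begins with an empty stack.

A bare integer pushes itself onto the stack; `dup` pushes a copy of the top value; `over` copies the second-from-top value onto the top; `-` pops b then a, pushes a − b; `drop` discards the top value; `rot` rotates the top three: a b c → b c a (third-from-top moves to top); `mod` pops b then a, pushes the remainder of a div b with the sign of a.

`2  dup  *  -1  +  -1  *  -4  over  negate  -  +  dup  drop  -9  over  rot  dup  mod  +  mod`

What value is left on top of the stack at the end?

-9

2      -> [2]
dup    -> [2, 2]
*      -> [4]
-1     -> [4, -1]
+      -> [3]
-1     -> [3, -1]
*      -> [-3]
-4     -> [-3, -4]
over   -> [-3, -4, -3]
negate -> [-3, -4, 3]
-      -> [-3, -7]
+      -> [-10]
dup    -> [-10, -10]
drop   -> [-10]
-9     -> [-10, -9]
over   -> [-10, -9, -10]
rot    -> [-9, -10, -10]
dup    -> [-9, -10, -10, -10]
mod    -> [-9, -10, 0]
+      -> [-9, -10]
mod    -> [-9]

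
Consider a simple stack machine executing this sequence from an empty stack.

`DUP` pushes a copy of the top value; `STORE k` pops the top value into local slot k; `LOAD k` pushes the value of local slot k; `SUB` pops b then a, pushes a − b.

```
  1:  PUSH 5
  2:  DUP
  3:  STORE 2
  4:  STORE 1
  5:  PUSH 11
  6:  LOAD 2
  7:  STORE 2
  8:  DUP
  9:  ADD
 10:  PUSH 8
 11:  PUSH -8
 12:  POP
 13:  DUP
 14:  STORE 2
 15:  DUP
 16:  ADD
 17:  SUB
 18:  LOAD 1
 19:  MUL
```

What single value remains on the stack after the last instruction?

PUSH 5  : [5]
DUP     : [5, 5]
STORE 2 : [5]
STORE 1 : []
PUSH 11 : [11]
LOAD 2  : [11, 5]
STORE 2 : [11]
DUP     : [11, 11]
ADD     : [22]
PUSH 8  : [22, 8]
PUSH -8 : [22, 8, -8]
POP     : [22, 8]
DUP     : [22, 8, 8]
STORE 2 : [22, 8]
DUP     : [22, 8, 8]
ADD     : [22, 16]
SUB     : [6]
LOAD 1  : [6, 5]
MUL     : [30]

30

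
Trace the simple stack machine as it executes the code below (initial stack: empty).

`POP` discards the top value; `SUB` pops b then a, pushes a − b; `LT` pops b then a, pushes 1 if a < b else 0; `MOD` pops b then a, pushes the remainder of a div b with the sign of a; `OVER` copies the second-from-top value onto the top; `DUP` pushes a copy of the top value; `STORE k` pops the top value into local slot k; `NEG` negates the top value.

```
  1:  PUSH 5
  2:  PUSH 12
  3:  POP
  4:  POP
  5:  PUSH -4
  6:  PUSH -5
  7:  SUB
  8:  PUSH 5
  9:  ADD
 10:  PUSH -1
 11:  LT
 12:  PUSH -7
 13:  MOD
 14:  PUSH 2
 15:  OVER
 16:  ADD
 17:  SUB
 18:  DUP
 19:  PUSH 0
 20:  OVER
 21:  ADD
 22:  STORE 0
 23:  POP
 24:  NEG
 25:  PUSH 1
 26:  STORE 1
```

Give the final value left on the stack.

PUSH 5  : 5
PUSH 12 : 5 12
POP     : 5
POP     : (empty)
PUSH -4 : -4
PUSH -5 : -4 -5
SUB     : 1
PUSH 5  : 1 5
ADD     : 6
PUSH -1 : 6 -1
LT      : 0
PUSH -7 : 0 -7
MOD     : 0
PUSH 2  : 0 2
OVER    : 0 2 0
ADD     : 0 2
SUB     : -2
DUP     : -2 -2
PUSH 0  : -2 -2 0
OVER    : -2 -2 0 -2
ADD     : -2 -2 -2
STORE 0 : -2 -2
POP     : -2
NEG     : 2
PUSH 1  : 2 1
STORE 1 : 2

2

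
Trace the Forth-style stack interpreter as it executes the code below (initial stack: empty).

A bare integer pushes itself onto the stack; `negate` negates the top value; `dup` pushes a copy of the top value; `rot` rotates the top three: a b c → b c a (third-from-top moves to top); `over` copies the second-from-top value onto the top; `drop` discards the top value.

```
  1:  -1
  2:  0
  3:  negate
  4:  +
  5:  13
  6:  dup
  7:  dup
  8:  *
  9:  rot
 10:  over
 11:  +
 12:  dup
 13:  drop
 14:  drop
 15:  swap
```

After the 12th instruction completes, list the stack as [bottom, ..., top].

[13, 169, 168, 168]

-1     : [-1]
0      : [-1, 0]
negate : [-1, 0]
+      : [-1]
13     : [-1, 13]
dup    : [-1, 13, 13]
dup    : [-1, 13, 13, 13]
*      : [-1, 13, 169]
rot    : [13, 169, -1]
over   : [13, 169, -1, 169]
+      : [13, 169, 168]
dup    : [13, 169, 168, 168]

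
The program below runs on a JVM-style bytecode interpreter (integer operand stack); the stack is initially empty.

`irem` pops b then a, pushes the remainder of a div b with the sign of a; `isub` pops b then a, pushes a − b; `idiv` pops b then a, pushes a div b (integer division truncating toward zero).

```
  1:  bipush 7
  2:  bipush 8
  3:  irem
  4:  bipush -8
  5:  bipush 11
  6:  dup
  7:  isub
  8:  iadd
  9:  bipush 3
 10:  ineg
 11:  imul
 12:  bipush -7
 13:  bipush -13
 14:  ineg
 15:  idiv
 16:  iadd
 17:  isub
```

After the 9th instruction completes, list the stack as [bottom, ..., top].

bipush 7  -> [7]
bipush 8  -> [7, 8]
irem      -> [7]
bipush -8 -> [7, -8]
bipush 11 -> [7, -8, 11]
dup       -> [7, -8, 11, 11]
isub      -> [7, -8, 0]
iadd      -> [7, -8]
bipush 3  -> [7, -8, 3]

[7, -8, 3]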